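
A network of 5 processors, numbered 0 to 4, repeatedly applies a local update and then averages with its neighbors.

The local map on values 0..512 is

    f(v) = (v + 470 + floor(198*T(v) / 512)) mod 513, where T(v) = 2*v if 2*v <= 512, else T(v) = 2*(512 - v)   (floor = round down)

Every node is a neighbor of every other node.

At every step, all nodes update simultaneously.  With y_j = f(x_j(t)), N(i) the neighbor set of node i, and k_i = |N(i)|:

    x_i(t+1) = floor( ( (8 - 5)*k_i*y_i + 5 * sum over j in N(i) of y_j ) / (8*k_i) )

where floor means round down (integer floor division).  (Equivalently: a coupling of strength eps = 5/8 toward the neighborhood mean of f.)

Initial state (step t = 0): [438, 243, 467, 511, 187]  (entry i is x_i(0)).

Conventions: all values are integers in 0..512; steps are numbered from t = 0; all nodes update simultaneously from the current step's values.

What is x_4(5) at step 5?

Simulating step by step:
t=0: [438, 243, 467, 511, 187]
t=1: [419, 405, 420, 423, 383]
t=2: [445, 444, 445, 445, 443]
t=3: [453, 453, 453, 453, 453]
t=4: [455, 455, 455, 455, 455]
t=5: [456, 456, 456, 456, 456]

Answer: x_4(5) = 456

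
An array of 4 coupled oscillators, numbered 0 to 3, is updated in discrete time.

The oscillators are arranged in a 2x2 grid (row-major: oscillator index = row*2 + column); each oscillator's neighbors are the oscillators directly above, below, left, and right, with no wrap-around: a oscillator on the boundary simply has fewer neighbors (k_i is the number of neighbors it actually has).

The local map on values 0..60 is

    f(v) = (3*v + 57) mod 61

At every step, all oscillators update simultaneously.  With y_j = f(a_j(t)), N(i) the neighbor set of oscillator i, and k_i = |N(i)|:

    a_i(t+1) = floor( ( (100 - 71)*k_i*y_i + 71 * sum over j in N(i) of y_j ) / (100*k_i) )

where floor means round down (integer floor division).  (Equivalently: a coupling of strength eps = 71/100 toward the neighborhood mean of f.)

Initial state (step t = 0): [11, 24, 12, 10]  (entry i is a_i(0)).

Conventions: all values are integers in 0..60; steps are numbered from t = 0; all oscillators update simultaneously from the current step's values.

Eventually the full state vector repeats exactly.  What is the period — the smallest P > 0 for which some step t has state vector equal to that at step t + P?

Simulating step by step:
t=0: [11, 24, 12, 10]
t=1: [22, 21, 28, 21]
t=2: [27, 38, 26, 44]
t=3: [26, 22, 11, 23]
t=4: [14, 6, 14, 11]
t=5: [29, 27, 34, 26]
t=6: [25, 17, 23, 22]
t=7: [21, 17, 5, 18]
t=8: [37, 52, 41, 35]
t=9: [44, 39, 47, 42]
t=10: [25, 17, 6, 23]
t=11: [24, 18, 9, 22]
t=12: [27, 17, 9, 26]
t=13: [29, 23, 16, 28]
t=14: [23, 15, 27, 22]
t=15: [21, 13, 6, 20]
t=16: [34, 50, 44, 33]
t=17: [21, 32, 26, 20]
t=18: [32, 49, 44, 31]
t=19: [18, 27, 22, 17]
t=20: [20, 39, 34, 19]
t=21: [47, 53, 49, 46]
t=22: [23, 19, 15, 22]
t=23: [34, 17, 13, 33]
t=24: [39, 38, 35, 38]
t=25: [46, 50, 47, 45]
t=26: [17, 14, 11, 16]
t=27: [37, 43, 40, 36]
t=28: [33, 32, 47, 33]
t=29: [26, 33, 28, 26]
t=30: [22, 19, 14, 22]
t=31: [32, 16, 11, 32]
t=32: [34, 34, 30, 34]
t=33: [32, 37, 33, 32]
t=34: [37, 35, 31, 37]
t=35: [37, 44, 40, 37]
t=36: [34, 34, 48, 34]
t=37: [30, 37, 31, 30]
t=38: [33, 31, 25, 33]
t=39: [23, 32, 27, 23]
t=40: [17, 11, 7, 17]
t=41: [29, 41, 38, 29]
t=42: [44, 32, 29, 44]
t=43: [20, 13, 10, 20]
t=44: [37, 49, 47, 37]
t=45: [26, 38, 37, 26]
t=46: [37, 23, 22, 37]
t=47: [15, 33, 32, 15]
t=48: [34, 38, 38, 34]
t=49: [45, 40, 40, 45]
t=50: [41, 22, 22, 41]
t=51: [17, 41, 41, 17]
t=52: [54, 50, 50, 54]
t=53: [27, 32, 32, 27]
t=54: [26, 20, 20, 26]
t=55: [43, 25, 25, 43]
t=56: [7, 5, 5, 7]
t=57: [12, 15, 15, 12]
t=58: [38, 34, 34, 38]
t=59: [40, 45, 45, 40]
t=60: [22, 41, 41, 22]
t=61: [41, 17, 17, 41]
t=62: [50, 54, 54, 50]
t=63: [32, 27, 27, 32]
t=64: [20, 26, 26, 20]
t=65: [25, 43, 43, 25]
t=66: [5, 7, 7, 5]
t=67: [15, 12, 12, 15]
t=68: [34, 38, 38, 34]

Answer: 20
Key observation: The state at step 48, [34, 38, 38, 34], reappears at step 68 — and no state repeats earlier — so the cycle the system enters has period 20.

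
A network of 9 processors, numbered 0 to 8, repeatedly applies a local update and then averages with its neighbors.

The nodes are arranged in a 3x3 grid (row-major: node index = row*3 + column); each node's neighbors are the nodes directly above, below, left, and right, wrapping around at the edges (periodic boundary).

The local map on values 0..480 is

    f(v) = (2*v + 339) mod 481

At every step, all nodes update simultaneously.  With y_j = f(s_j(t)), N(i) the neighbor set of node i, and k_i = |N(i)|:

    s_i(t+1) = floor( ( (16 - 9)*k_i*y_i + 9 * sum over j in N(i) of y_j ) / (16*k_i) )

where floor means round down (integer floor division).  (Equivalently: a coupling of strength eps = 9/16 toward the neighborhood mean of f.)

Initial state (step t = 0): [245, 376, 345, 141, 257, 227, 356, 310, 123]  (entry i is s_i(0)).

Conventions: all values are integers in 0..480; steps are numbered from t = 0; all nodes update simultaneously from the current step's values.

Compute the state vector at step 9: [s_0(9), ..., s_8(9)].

Simulating step by step:
t=0: [245, 376, 345, 141, 257, 227, 356, 310, 123]
t=1: [212, 234, 154, 218, 311, 232, 189, 306, 178]
t=2: [267, 339, 233, 314, 408, 303, 280, 382, 261]
t=3: [284, 171, 323, 208, 177, 329, 311, 208, 355]
t=4: [323, 218, 115, 282, 202, 99, 359, 257, 152]
t=5: [136, 233, 113, 245, 275, 155, 179, 277, 156]
t=6: [193, 287, 148, 281, 354, 215, 243, 337, 198]
t=7: [296, 264, 238, 318, 204, 254, 286, 179, 228]
t=8: [360, 346, 359, 218, 254, 290, 327, 290, 326]
t=9: [111, 170, 130, 259, 334, 301, 134, 261, 153]

Answer: [111, 170, 130, 259, 334, 301, 134, 261, 153]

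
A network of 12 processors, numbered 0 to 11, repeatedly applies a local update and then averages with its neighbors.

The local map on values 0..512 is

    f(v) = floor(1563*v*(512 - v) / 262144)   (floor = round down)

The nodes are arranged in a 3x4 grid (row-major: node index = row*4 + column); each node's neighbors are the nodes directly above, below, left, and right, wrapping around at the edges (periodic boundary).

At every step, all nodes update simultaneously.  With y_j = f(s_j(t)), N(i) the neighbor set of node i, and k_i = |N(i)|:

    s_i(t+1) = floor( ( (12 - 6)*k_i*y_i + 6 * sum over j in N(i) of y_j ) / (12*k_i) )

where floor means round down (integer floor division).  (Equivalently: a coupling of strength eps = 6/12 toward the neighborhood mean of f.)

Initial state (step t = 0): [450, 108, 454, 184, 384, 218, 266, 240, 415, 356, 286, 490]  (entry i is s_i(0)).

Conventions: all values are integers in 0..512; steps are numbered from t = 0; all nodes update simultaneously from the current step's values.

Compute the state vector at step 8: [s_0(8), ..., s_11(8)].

Answer: [374, 373, 372, 374, 374, 372, 372, 373, 374, 373, 372, 373]

Derivation:
t=0: [450, 108, 454, 184, 384, 218, 266, 240, 415, 356, 286, 490]
t=1: [227, 259, 252, 276, 293, 350, 359, 332, 226, 323, 310, 203]
t=2: [385, 379, 379, 382, 374, 351, 345, 361, 380, 367, 368, 374]
t=3: [295, 305, 306, 300, 309, 326, 331, 319, 302, 314, 315, 307]
t=4: [378, 373, 372, 376, 372, 365, 362, 369, 376, 370, 369, 374]
t=5: [304, 310, 311, 306, 309, 316, 318, 312, 306, 312, 313, 308]
t=6: [375, 372, 371, 374, 373, 370, 369, 372, 374, 372, 371, 373]
t=7: [307, 310, 310, 308, 309, 311, 312, 309, 307, 310, 311, 308]
t=8: [374, 373, 372, 374, 374, 372, 372, 373, 374, 373, 372, 373]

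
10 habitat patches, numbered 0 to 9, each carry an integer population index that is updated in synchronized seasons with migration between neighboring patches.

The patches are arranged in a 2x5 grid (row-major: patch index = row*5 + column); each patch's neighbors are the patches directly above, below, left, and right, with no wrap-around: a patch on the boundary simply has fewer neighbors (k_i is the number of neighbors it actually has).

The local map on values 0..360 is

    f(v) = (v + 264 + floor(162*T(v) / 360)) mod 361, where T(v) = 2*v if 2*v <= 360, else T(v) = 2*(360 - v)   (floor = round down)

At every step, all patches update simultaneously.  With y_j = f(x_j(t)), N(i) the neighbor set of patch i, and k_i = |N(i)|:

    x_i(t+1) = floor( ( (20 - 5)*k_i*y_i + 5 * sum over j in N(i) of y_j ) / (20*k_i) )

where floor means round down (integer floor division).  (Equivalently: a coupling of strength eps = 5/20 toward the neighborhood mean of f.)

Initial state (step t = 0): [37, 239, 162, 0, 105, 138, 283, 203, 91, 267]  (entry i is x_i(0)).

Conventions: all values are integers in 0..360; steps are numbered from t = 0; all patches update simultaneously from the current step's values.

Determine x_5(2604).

Simulating step by step:
t=0: [37, 239, 162, 0, 105, 138, 283, 203, 91, 267]
t=1: [302, 254, 220, 230, 141, 197, 246, 230, 119, 211]
t=2: [255, 252, 249, 233, 189, 248, 250, 239, 159, 223]
t=3: [251, 251, 250, 245, 246, 251, 251, 246, 216, 243]
t=4: [252, 252, 251, 250, 251, 252, 251, 250, 248, 250]
t=5: [252, 252, 252, 251, 252, 252, 252, 251, 251, 251]
t=6: [252, 252, 252, 252, 252, 252, 252, 252, 252, 252]
t=7: [252, 252, 252, 252, 252, 252, 252, 252, 252, 252]

Answer: x_5(2604) = 252
Key observation: The state at step 6, [252, 252, 252, 252, 252, 252, 252, 252, 252, 252], reappears at step 7: the system is in a cycle of period 1 from step 6 on.  Therefore the state at step 2604 equals the state at step 6 + ((2604 - 6) mod 1) = 6, which is [252, 252, 252, 252, 252, 252, 252, 252, 252, 252].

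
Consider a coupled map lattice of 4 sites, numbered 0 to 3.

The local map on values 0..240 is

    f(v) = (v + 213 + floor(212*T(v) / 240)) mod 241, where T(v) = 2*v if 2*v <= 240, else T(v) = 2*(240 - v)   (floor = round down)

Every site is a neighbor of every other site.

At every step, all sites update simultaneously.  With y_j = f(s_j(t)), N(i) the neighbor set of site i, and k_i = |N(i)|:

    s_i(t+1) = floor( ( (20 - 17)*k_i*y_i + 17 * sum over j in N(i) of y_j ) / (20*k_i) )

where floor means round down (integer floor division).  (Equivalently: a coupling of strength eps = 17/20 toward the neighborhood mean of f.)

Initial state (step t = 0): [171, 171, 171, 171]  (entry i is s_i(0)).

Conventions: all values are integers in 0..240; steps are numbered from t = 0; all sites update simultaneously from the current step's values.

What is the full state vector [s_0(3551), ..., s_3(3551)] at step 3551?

Answer: [224, 224, 224, 224]
Key observation: The state at step 14, [224, 224, 224, 224], reappears at step 15: the system is in a cycle of period 1 from step 14 on.  Therefore the state at step 3551 equals the state at step 14 + ((3551 - 14) mod 1) = 14, which is [224, 224, 224, 224].

Derivation:
t=0: [171, 171, 171, 171]
t=1: [23, 23, 23, 23]
t=2: [35, 35, 35, 35]
t=3: [68, 68, 68, 68]
t=4: [160, 160, 160, 160]
t=5: [32, 32, 32, 32]
t=6: [60, 60, 60, 60]
t=7: [138, 138, 138, 138]
t=8: [49, 49, 49, 49]
t=9: [107, 107, 107, 107]
t=10: [27, 27, 27, 27]
t=11: [46, 46, 46, 46]
t=12: [99, 99, 99, 99]
t=13: [4, 4, 4, 4]
t=14: [224, 224, 224, 224]
t=15: [224, 224, 224, 224]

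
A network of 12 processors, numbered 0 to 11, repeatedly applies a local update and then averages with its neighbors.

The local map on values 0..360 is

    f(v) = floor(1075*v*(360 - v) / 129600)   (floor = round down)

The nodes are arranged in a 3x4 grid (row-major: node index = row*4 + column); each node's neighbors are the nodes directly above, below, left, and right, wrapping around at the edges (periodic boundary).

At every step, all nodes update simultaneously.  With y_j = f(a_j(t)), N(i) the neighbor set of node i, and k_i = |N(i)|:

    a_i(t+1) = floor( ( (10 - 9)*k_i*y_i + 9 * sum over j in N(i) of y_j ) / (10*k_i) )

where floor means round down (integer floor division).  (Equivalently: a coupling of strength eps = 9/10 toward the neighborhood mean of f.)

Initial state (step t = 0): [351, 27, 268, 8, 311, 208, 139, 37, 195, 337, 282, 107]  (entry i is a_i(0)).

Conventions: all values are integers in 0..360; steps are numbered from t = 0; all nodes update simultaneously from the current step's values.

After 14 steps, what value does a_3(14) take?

Answer: a_3(14) = 251

Derivation:
t=0: [351, 27, 268, 8, 311, 208, 139, 37, 195, 337, 282, 107]
t=1: [112, 132, 140, 126, 159, 142, 193, 150, 125, 182, 186, 150]
t=2: [248, 251, 256, 250, 249, 261, 260, 259, 254, 255, 263, 254]
t=3: [226, 221, 220, 222, 221, 222, 215, 222, 225, 218, 219, 219]
t=4: [253, 254, 255, 254, 252, 255, 255, 255, 253, 253, 256, 253]
t=5: [223, 223, 222, 223, 223, 223, 221, 223, 224, 222, 222, 222]
t=6: [252, 253, 253, 253, 252, 253, 253, 253, 253, 253, 254, 253]
t=7: [224, 224, 223, 224, 224, 224, 223, 224, 224, 223, 223, 223]
t=8: [252, 252, 252, 252, 252, 252, 252, 252, 252, 252, 253, 252]
t=9: [225, 225, 224, 225, 225, 225, 224, 225, 225, 224, 224, 224]
t=10: [251, 251, 251, 251, 251, 251, 251, 251, 251, 251, 252, 251]
t=11: [226, 226, 225, 226, 226, 226, 225, 226, 226, 225, 225, 225]
t=12: [251, 251, 251, 251, 251, 251, 251, 251, 251, 251, 251, 251]
t=13: [226, 226, 226, 226, 226, 226, 226, 226, 226, 226, 226, 226]
t=14: [251, 251, 251, 251, 251, 251, 251, 251, 251, 251, 251, 251]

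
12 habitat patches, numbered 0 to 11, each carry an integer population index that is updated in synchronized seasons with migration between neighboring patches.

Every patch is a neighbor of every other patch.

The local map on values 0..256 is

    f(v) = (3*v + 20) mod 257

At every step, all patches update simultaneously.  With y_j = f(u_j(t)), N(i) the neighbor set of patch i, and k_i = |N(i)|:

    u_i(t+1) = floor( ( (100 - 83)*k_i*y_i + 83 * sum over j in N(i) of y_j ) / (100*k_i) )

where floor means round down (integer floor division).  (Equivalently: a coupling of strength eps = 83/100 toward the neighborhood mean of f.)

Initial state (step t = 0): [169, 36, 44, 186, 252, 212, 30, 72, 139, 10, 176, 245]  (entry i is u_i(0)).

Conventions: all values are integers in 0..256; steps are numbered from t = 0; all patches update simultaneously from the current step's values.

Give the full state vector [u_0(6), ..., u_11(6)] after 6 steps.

Simulating step by step:
t=0: [169, 36, 44, 186, 252, 212, 30, 72, 139, 10, 176, 245]
t=1: [103, 114, 116, 108, 102, 115, 112, 124, 119, 106, 105, 125]
t=2: [97, 100, 101, 98, 97, 100, 100, 103, 102, 98, 98, 103]
t=3: [61, 62, 62, 61, 61, 62, 62, 63, 62, 61, 61, 63]
t=4: [205, 205, 205, 205, 205, 205, 205, 205, 205, 205, 205, 205]
t=5: [121, 121, 121, 121, 121, 121, 121, 121, 121, 121, 121, 121]
t=6: [126, 126, 126, 126, 126, 126, 126, 126, 126, 126, 126, 126]

Answer: [126, 126, 126, 126, 126, 126, 126, 126, 126, 126, 126, 126]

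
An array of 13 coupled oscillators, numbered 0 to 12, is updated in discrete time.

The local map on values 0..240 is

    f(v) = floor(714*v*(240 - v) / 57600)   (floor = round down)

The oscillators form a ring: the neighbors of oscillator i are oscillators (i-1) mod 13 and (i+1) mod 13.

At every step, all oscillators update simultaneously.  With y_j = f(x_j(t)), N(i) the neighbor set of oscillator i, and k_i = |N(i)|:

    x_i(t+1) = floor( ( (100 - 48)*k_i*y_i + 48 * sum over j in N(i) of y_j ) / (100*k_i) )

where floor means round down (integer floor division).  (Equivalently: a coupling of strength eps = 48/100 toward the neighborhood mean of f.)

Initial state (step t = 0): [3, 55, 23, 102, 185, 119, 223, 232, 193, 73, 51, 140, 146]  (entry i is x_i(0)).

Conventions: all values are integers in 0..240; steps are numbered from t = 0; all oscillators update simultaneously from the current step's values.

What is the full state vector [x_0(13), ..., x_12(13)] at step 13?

Simulating step by step:
t=0: [3, 55, 23, 102, 185, 119, 223, 232, 193, 73, 51, 140, 146]
t=1: [75, 82, 103, 135, 150, 133, 72, 49, 100, 133, 139, 159, 131]
t=2: [160, 161, 170, 172, 171, 167, 147, 137, 160, 174, 170, 166, 166]
t=3: [156, 154, 148, 145, 146, 154, 165, 168, 158, 147, 147, 150, 153]
t=4: [163, 164, 167, 169, 168, 162, 154, 152, 159, 166, 168, 167, 164]
t=5: [154, 153, 151, 148, 150, 156, 162, 163, 158, 152, 150, 151, 153]
t=6: [164, 165, 166, 167, 166, 161, 157, 156, 160, 164, 166, 166, 165]
t=7: [153, 153, 152, 151, 152, 156, 160, 160, 158, 154, 152, 152, 153]
t=8: [165, 165, 165, 165, 164, 161, 158, 158, 160, 163, 164, 165, 165]
t=9: [153, 153, 153, 153, 154, 157, 159, 159, 157, 155, 154, 153, 153]
t=10: [165, 165, 165, 164, 163, 161, 159, 159, 161, 162, 164, 164, 165]
t=11: [153, 153, 153, 154, 155, 157, 158, 158, 157, 155, 154, 153, 153]
t=12: [165, 165, 164, 164, 162, 161, 160, 160, 161, 162, 164, 164, 165]
t=13: [153, 153, 153, 154, 155, 157, 157, 157, 157, 155, 154, 153, 153]

Answer: [153, 153, 153, 154, 155, 157, 157, 157, 157, 155, 154, 153, 153]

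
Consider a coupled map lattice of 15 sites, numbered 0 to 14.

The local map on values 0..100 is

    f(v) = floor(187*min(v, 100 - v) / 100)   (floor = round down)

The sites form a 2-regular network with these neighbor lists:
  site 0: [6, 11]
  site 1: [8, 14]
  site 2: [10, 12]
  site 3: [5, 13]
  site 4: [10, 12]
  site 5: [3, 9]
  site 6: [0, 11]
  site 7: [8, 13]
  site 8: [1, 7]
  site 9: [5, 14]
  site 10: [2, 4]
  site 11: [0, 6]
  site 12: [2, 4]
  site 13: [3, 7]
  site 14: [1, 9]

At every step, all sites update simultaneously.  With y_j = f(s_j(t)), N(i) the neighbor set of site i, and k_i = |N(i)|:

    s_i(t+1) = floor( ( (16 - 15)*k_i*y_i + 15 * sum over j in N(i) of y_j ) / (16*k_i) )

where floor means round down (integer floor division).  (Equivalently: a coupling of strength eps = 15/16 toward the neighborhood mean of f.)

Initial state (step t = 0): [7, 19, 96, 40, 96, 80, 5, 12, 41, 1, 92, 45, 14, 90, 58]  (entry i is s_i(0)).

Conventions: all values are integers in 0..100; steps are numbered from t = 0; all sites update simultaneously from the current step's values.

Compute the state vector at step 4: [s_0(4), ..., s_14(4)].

Simulating step by step:
t=0: [7, 19, 96, 40, 96, 80, 5, 12, 41, 1, 92, 45, 14, 90, 58]
t=1: [44, 74, 19, 30, 19, 37, 46, 45, 31, 53, 7, 15, 8, 46, 21]
t=2: [58, 48, 14, 76, 14, 71, 56, 72, 65, 56, 33, 80, 33, 71, 65]
t=3: [60, 66, 58, 53, 58, 62, 59, 59, 70, 60, 28, 77, 28, 48, 84]
t=4: [60, 43, 53, 80, 53, 79, 59, 72, 68, 51, 76, 73, 76, 81, 66]

Answer: [60, 43, 53, 80, 53, 79, 59, 72, 68, 51, 76, 73, 76, 81, 66]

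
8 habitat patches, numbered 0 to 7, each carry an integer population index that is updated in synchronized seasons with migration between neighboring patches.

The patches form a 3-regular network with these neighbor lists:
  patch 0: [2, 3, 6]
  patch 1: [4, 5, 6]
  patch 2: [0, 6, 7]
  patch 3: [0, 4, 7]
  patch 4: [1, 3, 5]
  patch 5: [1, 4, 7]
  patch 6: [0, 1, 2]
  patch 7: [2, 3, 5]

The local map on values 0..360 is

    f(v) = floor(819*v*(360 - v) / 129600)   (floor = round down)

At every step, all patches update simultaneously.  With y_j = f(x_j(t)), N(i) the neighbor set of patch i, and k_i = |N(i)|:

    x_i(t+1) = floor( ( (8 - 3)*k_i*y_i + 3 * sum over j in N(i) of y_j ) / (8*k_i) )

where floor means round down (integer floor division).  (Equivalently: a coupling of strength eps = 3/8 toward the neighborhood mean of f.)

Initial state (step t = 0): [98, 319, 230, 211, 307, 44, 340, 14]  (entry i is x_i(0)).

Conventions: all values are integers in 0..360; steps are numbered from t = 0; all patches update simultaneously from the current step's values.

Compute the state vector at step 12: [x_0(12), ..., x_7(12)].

Answer: [201, 201, 201, 201, 201, 201, 201, 201]

Derivation:
t=0: [98, 319, 230, 211, 307, 44, 340, 14]
t=1: [154, 80, 146, 160, 109, 81, 80, 77]
t=2: [192, 145, 182, 189, 168, 145, 155, 153]
t=3: [202, 198, 202, 203, 201, 198, 200, 200]
t=4: [201, 201, 201, 201, 201, 201, 201, 201]
t=5: [201, 201, 201, 201, 201, 201, 201, 201]
t=6: [201, 201, 201, 201, 201, 201, 201, 201]
t=7: [201, 201, 201, 201, 201, 201, 201, 201]
t=8: [201, 201, 201, 201, 201, 201, 201, 201]
t=9: [201, 201, 201, 201, 201, 201, 201, 201]
t=10: [201, 201, 201, 201, 201, 201, 201, 201]
t=11: [201, 201, 201, 201, 201, 201, 201, 201]
t=12: [201, 201, 201, 201, 201, 201, 201, 201]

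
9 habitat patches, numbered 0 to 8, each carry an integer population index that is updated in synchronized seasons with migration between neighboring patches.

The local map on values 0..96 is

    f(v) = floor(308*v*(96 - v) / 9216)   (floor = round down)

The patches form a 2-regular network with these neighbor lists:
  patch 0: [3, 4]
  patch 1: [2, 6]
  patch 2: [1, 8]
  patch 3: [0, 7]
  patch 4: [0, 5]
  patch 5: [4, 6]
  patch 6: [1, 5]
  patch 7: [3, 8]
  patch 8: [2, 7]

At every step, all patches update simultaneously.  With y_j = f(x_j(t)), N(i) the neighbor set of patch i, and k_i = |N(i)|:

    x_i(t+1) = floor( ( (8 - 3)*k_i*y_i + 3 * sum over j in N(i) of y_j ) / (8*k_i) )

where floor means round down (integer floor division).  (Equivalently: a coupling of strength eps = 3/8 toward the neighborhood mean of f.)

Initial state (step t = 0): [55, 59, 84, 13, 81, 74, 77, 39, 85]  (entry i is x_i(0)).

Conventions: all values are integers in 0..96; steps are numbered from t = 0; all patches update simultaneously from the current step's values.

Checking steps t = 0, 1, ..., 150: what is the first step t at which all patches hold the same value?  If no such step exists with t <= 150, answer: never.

Answer: 8
Key observation: Synchronization is absorbing here: once all patches are equal they stay equal, and step 8 is the first all-equal step.

Derivation:
t=0: [55, 59, 84, 13, 81, 74, 77, 39, 85]  (not all equal)
t=1: [61, 60, 39, 50, 49, 50, 53, 58, 39]  (not all equal)
t=2: [72, 73, 73, 74, 75, 76, 75, 73, 73]  (not all equal)
t=3: [55, 55, 56, 54, 52, 50, 52, 55, 56]  (not all equal)
t=4: [75, 75, 74, 75, 75, 76, 75, 74, 74]  (not all equal)
t=5: [52, 52, 53, 52, 51, 50, 51, 53, 54]  (not all equal)
t=6: [76, 76, 75, 76, 76, 76, 76, 75, 75]  (not all equal)
t=7: [50, 50, 51, 50, 50, 50, 50, 51, 52]  (not all equal)
t=8: [76, 76, 76, 76, 76, 76, 76, 76, 76]  (all equal)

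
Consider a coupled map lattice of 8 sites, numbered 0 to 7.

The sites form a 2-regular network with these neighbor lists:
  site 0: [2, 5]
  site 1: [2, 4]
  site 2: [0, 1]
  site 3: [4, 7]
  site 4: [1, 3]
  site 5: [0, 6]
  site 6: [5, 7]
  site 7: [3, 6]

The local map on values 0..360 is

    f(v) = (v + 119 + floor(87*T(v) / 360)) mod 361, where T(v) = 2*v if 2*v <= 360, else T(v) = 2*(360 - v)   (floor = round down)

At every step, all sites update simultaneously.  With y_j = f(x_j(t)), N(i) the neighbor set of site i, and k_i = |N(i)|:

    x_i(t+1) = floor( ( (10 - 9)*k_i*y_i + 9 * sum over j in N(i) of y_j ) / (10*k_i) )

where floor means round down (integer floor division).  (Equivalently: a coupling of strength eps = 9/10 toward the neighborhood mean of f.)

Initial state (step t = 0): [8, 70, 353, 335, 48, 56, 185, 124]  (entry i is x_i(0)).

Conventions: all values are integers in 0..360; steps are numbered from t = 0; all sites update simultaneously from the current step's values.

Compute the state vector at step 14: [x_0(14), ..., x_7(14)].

Simulating step by step:
t=0: [8, 70, 353, 335, 48, 56, 185, 124]
t=1: [155, 159, 169, 231, 166, 90, 229, 89]
t=2: [151, 40, 316, 119, 182, 204, 231, 70]
t=3: [93, 72, 243, 141, 215, 180, 121, 177]
t=4: [62, 67, 222, 61, 253, 251, 50, 283]
t=5: [69, 70, 197, 83, 198, 187, 81, 188]
t=6: [49, 52, 202, 52, 212, 209, 49, 219]
t=7: [52, 54, 177, 58, 180, 175, 56, 178]
t=8: [36, 40, 179, 41, 184, 180, 37, 185]
t=9: [38, 40, 159, 42, 163, 157, 40, 161]
t=10: [334, 339, 194, 340, 197, 193, 336, 197]
t=11: [38, 39, 98, 40, 99, 97, 39, 98]
t=12: [254, 255, 184, 255, 185, 184, 254, 185]
t=13: [30, 30, 59, 30, 59, 59, 30, 59]
t=14: [201, 201, 167, 201, 167, 167, 201, 167]

Answer: [201, 201, 167, 201, 167, 167, 201, 167]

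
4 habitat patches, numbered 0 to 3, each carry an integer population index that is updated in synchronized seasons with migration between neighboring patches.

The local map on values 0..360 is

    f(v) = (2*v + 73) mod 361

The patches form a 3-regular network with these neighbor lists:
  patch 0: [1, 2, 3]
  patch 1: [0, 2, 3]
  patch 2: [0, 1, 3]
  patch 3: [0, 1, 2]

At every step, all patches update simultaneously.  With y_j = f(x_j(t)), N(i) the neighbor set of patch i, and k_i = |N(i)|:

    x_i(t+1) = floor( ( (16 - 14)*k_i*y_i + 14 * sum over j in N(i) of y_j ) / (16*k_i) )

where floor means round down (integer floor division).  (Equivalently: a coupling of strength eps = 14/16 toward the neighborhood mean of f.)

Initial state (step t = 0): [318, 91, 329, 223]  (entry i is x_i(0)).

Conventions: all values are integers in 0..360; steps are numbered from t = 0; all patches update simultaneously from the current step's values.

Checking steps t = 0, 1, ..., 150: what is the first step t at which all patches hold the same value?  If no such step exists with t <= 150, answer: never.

Answer: 6
Key observation: Synchronization is absorbing here: once all patches are equal they stay equal, and step 6 is the first all-equal step.

Derivation:
t=0: [318, 91, 329, 223]  (not all equal)
t=1: [166, 182, 223, 198]  (not all equal)
t=2: [105, 99, 86, 94]  (not all equal)
t=3: [262, 264, 268, 265]  (not all equal)
t=4: [242, 241, 240, 241]  (not all equal)
t=5: [193, 194, 194, 194]  (not all equal)
t=6: [99, 99, 99, 99]  (all equal)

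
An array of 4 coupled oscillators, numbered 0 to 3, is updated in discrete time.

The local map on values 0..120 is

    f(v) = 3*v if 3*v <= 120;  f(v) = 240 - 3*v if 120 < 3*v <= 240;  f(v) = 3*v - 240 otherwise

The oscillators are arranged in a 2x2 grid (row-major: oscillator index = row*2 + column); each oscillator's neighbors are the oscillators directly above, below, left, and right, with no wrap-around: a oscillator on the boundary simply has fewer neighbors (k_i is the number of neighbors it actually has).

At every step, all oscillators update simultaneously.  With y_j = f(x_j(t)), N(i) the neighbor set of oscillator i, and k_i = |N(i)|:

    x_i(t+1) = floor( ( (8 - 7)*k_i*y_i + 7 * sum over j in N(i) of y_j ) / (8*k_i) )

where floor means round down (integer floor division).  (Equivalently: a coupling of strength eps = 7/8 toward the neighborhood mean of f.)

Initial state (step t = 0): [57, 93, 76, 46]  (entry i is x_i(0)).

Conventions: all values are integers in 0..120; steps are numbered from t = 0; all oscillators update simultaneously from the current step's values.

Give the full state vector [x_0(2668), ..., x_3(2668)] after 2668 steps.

Simulating step by step:
t=0: [57, 93, 76, 46]
t=1: [30, 79, 76, 35]
t=2: [17, 85, 86, 19]
t=3: [20, 49, 49, 21]
t=4: [88, 65, 65, 89]
t=5: [42, 27, 27, 42]
t=6: [85, 109, 109, 85]
t=7: [78, 24, 24, 78]
t=8: [63, 14, 14, 63]
t=9: [43, 49, 49, 43]
t=10: [95, 108, 108, 95]
t=11: [79, 49, 49, 79]
t=12: [81, 14, 14, 81]
t=13: [37, 7, 7, 37]
t=14: [32, 99, 99, 32]
t=15: [61, 91, 91, 61]
t=16: [36, 54, 54, 36]
t=17: [81, 104, 104, 81]
t=18: [63, 11, 11, 63]
t=19: [35, 48, 48, 35]
t=20: [97, 103, 103, 97]
t=21: [66, 53, 53, 66]
t=22: [76, 46, 46, 76]
t=23: [90, 23, 23, 90]
t=24: [64, 34, 34, 64]
t=25: [95, 54, 54, 95]
t=26: [73, 49, 49, 73]
t=27: [84, 30, 30, 84]
t=28: [80, 21, 21, 80]
t=29: [55, 7, 7, 55]
t=30: [27, 68, 68, 27]
t=31: [41, 75, 75, 41]
t=32: [27, 104, 104, 27]
t=33: [73, 79, 79, 73]
t=34: [5, 18, 18, 5]
t=35: [49, 19, 19, 49]
t=36: [61, 88, 88, 61]
t=37: [28, 52, 52, 28]
t=38: [84, 84, 84, 84]
t=39: [12, 12, 12, 12]
t=40: [36, 36, 36, 36]
t=41: [108, 108, 108, 108]
t=42: [84, 84, 84, 84]

Answer: [36, 36, 36, 36]
Key observation: The state at step 38, [84, 84, 84, 84], reappears at step 42: the system is in a cycle of period 4 from step 38 on.  Therefore the state at step 2668 equals the state at step 38 + ((2668 - 38) mod 4) = 40, which is [36, 36, 36, 36].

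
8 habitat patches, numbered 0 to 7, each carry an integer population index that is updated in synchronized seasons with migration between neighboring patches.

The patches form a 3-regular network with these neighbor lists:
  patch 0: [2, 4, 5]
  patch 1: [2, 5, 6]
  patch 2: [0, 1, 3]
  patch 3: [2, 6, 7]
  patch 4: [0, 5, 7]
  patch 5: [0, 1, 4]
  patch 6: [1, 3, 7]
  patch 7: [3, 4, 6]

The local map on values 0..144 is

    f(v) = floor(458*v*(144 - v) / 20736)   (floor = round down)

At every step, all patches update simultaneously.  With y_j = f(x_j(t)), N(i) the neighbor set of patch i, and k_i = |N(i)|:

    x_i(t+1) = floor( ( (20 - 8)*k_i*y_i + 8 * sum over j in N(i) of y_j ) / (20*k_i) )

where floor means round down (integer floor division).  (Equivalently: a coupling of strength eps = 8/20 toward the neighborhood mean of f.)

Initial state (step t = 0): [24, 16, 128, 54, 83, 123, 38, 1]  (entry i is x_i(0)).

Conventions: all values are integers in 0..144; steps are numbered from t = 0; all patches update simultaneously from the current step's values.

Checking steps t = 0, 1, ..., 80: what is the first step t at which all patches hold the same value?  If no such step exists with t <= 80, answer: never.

Answer: 7
Key observation: Synchronization is absorbing here: once all patches are equal they stay equal, and step 7 is the first all-equal step.

Derivation:
t=0: [24, 16, 128, 54, 83, 123, 38, 1]  (not all equal)
t=1: [66, 52, 55, 82, 83, 63, 73, 42]  (not all equal)
t=2: [111, 107, 108, 109, 109, 111, 109, 101]  (not all equal)
t=3: [81, 85, 84, 85, 84, 81, 85, 90]  (not all equal)
t=4: [111, 110, 110, 109, 110, 111, 109, 108]  (not all equal)
t=5: [80, 82, 82, 83, 81, 80, 83, 84]  (not all equal)
t=6: [112, 112, 112, 111, 112, 112, 111, 111]  (not all equal)
t=7: [79, 79, 79, 79, 79, 79, 79, 79]  (all equal)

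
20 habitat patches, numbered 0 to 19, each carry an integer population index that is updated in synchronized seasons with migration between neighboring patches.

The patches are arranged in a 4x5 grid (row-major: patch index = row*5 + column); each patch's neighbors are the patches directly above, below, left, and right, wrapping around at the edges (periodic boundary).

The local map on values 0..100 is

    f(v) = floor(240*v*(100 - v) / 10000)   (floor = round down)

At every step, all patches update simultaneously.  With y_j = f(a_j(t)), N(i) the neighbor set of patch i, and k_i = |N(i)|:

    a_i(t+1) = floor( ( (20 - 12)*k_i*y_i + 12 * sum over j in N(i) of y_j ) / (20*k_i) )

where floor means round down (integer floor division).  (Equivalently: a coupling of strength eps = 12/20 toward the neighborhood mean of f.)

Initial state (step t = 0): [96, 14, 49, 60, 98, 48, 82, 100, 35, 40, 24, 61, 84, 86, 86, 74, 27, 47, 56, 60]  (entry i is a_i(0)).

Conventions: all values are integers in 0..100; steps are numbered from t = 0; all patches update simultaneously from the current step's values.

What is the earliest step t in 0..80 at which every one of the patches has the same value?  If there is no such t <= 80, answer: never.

Answer: 4
Key observation: Synchronization is absorbing here: once all patches are equal they stay equal, and step 4 is the first all-equal step.

Derivation:
t=0: [96, 14, 49, 60, 98, 48, 82, 100, 35, 40, 24, 61, 84, 86, 86, 74, 27, 47, 56, 60]  (not all equal)
t=1: [24, 33, 45, 49, 28, 45, 35, 27, 42, 44, 45, 46, 34, 37, 38, 41, 47, 53, 53, 43]  (not all equal)
t=2: [49, 53, 56, 57, 52, 55, 54, 52, 56, 56, 58, 57, 54, 55, 57, 56, 57, 58, 58, 56]  (not all equal)
t=3: [59, 58, 58, 58, 58, 58, 58, 59, 58, 58, 58, 58, 58, 58, 58, 58, 58, 58, 58, 58]  (not all equal)
t=4: [58, 58, 58, 58, 58, 58, 58, 58, 58, 58, 58, 58, 58, 58, 58, 58, 58, 58, 58, 58]  (all equal)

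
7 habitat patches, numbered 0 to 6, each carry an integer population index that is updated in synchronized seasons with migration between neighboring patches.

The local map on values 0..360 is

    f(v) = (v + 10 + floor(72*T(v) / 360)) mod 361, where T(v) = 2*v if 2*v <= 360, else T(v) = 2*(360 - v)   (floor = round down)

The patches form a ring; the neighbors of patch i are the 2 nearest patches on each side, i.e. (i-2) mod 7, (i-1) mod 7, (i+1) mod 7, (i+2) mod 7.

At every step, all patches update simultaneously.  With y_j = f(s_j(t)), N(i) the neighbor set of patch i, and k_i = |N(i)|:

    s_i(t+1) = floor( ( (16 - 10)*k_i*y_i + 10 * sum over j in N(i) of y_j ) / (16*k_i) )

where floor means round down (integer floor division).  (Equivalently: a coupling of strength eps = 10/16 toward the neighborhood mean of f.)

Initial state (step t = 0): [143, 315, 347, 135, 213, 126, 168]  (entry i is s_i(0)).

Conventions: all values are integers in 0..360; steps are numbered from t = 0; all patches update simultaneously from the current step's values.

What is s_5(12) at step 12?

Answer: s_5(12) = 32

Derivation:
t=0: [143, 315, 347, 135, 213, 126, 168]
t=1: [199, 230, 161, 201, 203, 215, 251]
t=2: [276, 279, 262, 272, 274, 282, 289]
t=3: [319, 319, 315, 317, 318, 321, 322]
t=4: [345, 344, 343, 344, 344, 345, 345]
t=5: [112, 247, 303, 303, 247, 112, 112]
t=6: [213, 269, 298, 298, 269, 213, 208]
t=7: [293, 309, 318, 318, 309, 293, 290]
t=8: [332, 337, 340, 340, 337, 332, 331]
t=9: [354, 355, 356, 356, 355, 354, 353]
t=10: [5, 5, 5, 5, 5, 5, 4]
t=11: [16, 16, 17, 17, 16, 16, 16]
t=12: [32, 32, 32, 32, 32, 32, 32]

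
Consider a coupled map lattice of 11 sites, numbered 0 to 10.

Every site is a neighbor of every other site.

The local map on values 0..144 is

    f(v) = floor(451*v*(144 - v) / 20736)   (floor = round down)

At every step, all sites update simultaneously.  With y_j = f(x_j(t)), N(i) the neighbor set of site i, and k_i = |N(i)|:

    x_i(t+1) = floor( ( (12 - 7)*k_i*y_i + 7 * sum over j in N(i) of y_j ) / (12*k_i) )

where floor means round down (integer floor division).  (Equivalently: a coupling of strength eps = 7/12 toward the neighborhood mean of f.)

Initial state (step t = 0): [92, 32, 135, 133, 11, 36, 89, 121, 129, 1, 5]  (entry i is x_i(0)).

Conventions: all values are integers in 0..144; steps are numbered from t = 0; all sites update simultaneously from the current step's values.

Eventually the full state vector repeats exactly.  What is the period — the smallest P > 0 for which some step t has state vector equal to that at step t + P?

Simulating step by step:
t=0: [92, 32, 135, 133, 11, 36, 89, 121, 129, 1, 5]
t=1: [71, 61, 43, 44, 44, 63, 71, 55, 48, 34, 39]
t=2: [104, 103, 98, 98, 98, 103, 104, 102, 100, 93, 96]
t=3: [93, 93, 96, 96, 96, 93, 93, 94, 95, 97, 96]
t=4: [101, 101, 100, 100, 100, 101, 101, 101, 101, 100, 100]
t=5: [94, 94, 94, 94, 94, 94, 94, 94, 94, 94, 94]
t=6: [102, 102, 102, 102, 102, 102, 102, 102, 102, 102, 102]
t=7: [93, 93, 93, 93, 93, 93, 93, 93, 93, 93, 93]
t=8: [103, 103, 103, 103, 103, 103, 103, 103, 103, 103, 103]
t=9: [91, 91, 91, 91, 91, 91, 91, 91, 91, 91, 91]
t=10: [104, 104, 104, 104, 104, 104, 104, 104, 104, 104, 104]
t=11: [90, 90, 90, 90, 90, 90, 90, 90, 90, 90, 90]
t=12: [105, 105, 105, 105, 105, 105, 105, 105, 105, 105, 105]
t=13: [89, 89, 89, 89, 89, 89, 89, 89, 89, 89, 89]
t=14: [106, 106, 106, 106, 106, 106, 106, 106, 106, 106, 106]
t=15: [87, 87, 87, 87, 87, 87, 87, 87, 87, 87, 87]
t=16: [107, 107, 107, 107, 107, 107, 107, 107, 107, 107, 107]
t=17: [86, 86, 86, 86, 86, 86, 86, 86, 86, 86, 86]
t=18: [108, 108, 108, 108, 108, 108, 108, 108, 108, 108, 108]
t=19: [84, 84, 84, 84, 84, 84, 84, 84, 84, 84, 84]
t=20: [109, 109, 109, 109, 109, 109, 109, 109, 109, 109, 109]
t=21: [82, 82, 82, 82, 82, 82, 82, 82, 82, 82, 82]
t=22: [110, 110, 110, 110, 110, 110, 110, 110, 110, 110, 110]
t=23: [81, 81, 81, 81, 81, 81, 81, 81, 81, 81, 81]
t=24: [110, 110, 110, 110, 110, 110, 110, 110, 110, 110, 110]

Answer: 2
Key observation: The state at step 22, [110, 110, 110, 110, 110, 110, 110, 110, 110, 110, 110], reappears at step 24 — and no state repeats earlier — so the cycle the system enters has period 2.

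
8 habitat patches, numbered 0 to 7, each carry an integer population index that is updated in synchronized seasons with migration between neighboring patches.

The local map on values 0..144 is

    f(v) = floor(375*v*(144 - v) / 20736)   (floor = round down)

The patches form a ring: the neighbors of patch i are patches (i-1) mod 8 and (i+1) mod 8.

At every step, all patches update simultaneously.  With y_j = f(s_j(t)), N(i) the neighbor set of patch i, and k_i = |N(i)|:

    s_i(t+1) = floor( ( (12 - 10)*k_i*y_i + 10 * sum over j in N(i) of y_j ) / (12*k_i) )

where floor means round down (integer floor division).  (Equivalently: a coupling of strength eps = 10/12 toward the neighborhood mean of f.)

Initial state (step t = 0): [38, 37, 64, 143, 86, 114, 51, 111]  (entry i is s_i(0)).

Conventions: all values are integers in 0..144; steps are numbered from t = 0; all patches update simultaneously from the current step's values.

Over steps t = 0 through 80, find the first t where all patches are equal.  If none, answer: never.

Answer: never
Key observation: The state at step 6 reappears at step 8 — the system is in a cycle of period 2 from step 6 on.  No step 0..8 is synchronized, and the cycle repeats forever, so no step up to 80 (or ever) has all patches equal.

Derivation:
t=0: [38, 37, 64, 143, 86, 114, 51, 111]  (not all equal)
t=1: [69, 80, 45, 76, 41, 83, 67, 76]  (not all equal)
t=2: [92, 87, 90, 80, 89, 85, 92, 93]  (not all equal)
t=3: [86, 86, 89, 88, 90, 87, 87, 85]  (not all equal)
t=4: [90, 89, 89, 87, 88, 88, 89, 89]  (not all equal)
t=5: [87, 87, 88, 88, 89, 88, 88, 87]  (not all equal)
t=6: [89, 89, 89, 88, 88, 88, 89, 89]  (not all equal)
t=7: [88, 88, 88, 88, 89, 88, 88, 88]  (not all equal)
t=8: [89, 89, 89, 88, 88, 88, 89, 89]  (not all equal)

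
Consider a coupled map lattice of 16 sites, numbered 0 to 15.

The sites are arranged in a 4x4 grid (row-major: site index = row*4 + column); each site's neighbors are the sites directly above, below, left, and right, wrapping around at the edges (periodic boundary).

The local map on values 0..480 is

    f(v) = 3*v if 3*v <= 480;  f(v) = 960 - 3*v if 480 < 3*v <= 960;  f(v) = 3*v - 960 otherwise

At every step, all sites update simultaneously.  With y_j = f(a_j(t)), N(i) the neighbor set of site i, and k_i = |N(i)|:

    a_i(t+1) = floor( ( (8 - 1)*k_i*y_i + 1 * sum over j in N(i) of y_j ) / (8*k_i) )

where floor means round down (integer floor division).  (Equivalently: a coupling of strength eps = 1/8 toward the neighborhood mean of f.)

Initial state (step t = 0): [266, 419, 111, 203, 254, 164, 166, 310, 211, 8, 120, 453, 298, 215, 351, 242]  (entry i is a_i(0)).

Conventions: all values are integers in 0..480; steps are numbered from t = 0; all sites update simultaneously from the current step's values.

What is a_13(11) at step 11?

Simulating step by step:
t=0: [266, 419, 111, 203, 254, 164, 166, 310, 211, 8, 120, 453, 298, 215, 351, 242]
t=1: [170, 299, 328, 330, 204, 440, 441, 70, 307, 66, 345, 378, 90, 290, 120, 233]
t=2: [415, 84, 46, 55, 337, 345, 338, 212, 65, 190, 99, 170, 262, 106, 329, 254]
t=3: [269, 246, 136, 173, 72, 88, 73, 306, 203, 368, 288, 425, 183, 304, 53, 198]
t=4: [174, 221, 389, 416, 214, 256, 216, 73, 341, 149, 110, 302, 388, 71, 167, 361]
t=5: [417, 292, 223, 282, 306, 210, 302, 222, 87, 416, 328, 70, 204, 230, 428, 139]
t=6: [273, 110, 272, 140, 73, 303, 76, 270, 256, 279, 48, 214, 343, 268, 314, 396]
t=7: [155, 304, 157, 388, 208, 72, 214, 168, 190, 124, 147, 300, 82, 153, 36, 225]
t=8: [432, 92, 433, 230, 341, 222, 327, 427, 372, 372, 412, 101, 265, 425, 146, 268]
t=9: [318, 281, 328, 272, 89, 273, 56, 301, 157, 169, 270, 293, 174, 307, 417, 173]
t=10: [35, 108, 43, 142, 254, 154, 158, 70, 450, 421, 162, 105, 413, 74, 275, 415]
t=11: [130, 312, 155, 395, 209, 444, 454, 227, 375, 313, 453, 318, 275, 226, 152, 285]

Answer: a_13(11) = 226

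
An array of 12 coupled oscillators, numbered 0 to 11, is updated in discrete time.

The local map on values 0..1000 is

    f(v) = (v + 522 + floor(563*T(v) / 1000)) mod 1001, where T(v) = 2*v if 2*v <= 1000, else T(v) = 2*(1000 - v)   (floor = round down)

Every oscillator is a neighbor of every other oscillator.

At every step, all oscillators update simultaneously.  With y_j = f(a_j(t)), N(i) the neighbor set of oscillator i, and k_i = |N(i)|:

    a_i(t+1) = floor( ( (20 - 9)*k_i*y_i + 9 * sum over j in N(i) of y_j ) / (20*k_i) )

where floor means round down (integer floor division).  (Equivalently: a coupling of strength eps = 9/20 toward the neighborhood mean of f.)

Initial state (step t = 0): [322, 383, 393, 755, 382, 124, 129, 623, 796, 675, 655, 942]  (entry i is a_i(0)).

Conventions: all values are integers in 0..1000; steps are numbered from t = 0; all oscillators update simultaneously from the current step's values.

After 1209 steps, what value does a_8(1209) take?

Answer: a_8(1209) = 574
Key observation: The state at step 6, [574, 574, 574, 574, 574, 574, 574, 574, 574, 574, 574, 574], reappears at step 7: the system is in a cycle of period 1 from step 6 on.  Therefore the state at step 1209 equals the state at step 6 + ((1209 - 6) mod 1) = 6, which is [574, 574, 574, 574, 574, 574, 574, 574, 574, 574, 574, 574].

Derivation:
t=0: [322, 383, 393, 755, 382, 124, 129, 623, 796, 675, 655, 942]
t=1: [355, 421, 431, 531, 420, 650, 655, 539, 528, 536, 537, 519]
t=2: [391, 463, 473, 546, 461, 539, 538, 546, 546, 546, 546, 547]
t=3: [445, 523, 534, 560, 521, 561, 561, 560, 560, 560, 560, 560]
t=4: [516, 574, 573, 572, 574, 572, 572, 572, 572, 572, 572, 572]
t=5: [577, 574, 574, 574, 574, 574, 574, 574, 574, 574, 574, 574]
t=6: [574, 574, 574, 574, 574, 574, 574, 574, 574, 574, 574, 574]
t=7: [574, 574, 574, 574, 574, 574, 574, 574, 574, 574, 574, 574]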